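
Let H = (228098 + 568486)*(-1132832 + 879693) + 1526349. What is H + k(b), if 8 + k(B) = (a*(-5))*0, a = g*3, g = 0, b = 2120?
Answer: -201644950835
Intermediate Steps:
a = 0 (a = 0*3 = 0)
k(B) = -8 (k(B) = -8 + (0*(-5))*0 = -8 + 0*0 = -8 + 0 = -8)
H = -201644950827 (H = 796584*(-253139) + 1526349 = -201646477176 + 1526349 = -201644950827)
H + k(b) = -201644950827 - 8 = -201644950835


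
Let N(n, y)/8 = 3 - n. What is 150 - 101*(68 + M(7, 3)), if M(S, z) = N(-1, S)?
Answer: -9950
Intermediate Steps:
N(n, y) = 24 - 8*n (N(n, y) = 8*(3 - n) = 24 - 8*n)
M(S, z) = 32 (M(S, z) = 24 - 8*(-1) = 24 + 8 = 32)
150 - 101*(68 + M(7, 3)) = 150 - 101*(68 + 32) = 150 - 101*100 = 150 - 10100 = -9950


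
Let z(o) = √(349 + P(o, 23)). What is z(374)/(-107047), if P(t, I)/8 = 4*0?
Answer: -√349/107047 ≈ -0.00017452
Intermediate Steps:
P(t, I) = 0 (P(t, I) = 8*(4*0) = 8*0 = 0)
z(o) = √349 (z(o) = √(349 + 0) = √349)
z(374)/(-107047) = √349/(-107047) = √349*(-1/107047) = -√349/107047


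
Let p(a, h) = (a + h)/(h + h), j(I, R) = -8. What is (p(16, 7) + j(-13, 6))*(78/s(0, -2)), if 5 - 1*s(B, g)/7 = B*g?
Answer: -3471/245 ≈ -14.167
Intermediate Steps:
s(B, g) = 35 - 7*B*g
p(a, h) = (a + h)/(2*h) (p(a, h) = (a + h)/((2*h)) = (a + h)*(1/(2*h)) = (a + h)/(2*h))
(p(16, 7) + j(-13, 6))*(78/s(0, -2)) = ((1/2)*(16 + 7)/7 - 8)*(78/(35 - 7*0*(-2))) = ((1/2)*(1/7)*23 - 8)*(78/(35 + 0)) = (23/14 - 8)*(78/35) = -3471/(7*35) = -89/14*78/35 = -3471/245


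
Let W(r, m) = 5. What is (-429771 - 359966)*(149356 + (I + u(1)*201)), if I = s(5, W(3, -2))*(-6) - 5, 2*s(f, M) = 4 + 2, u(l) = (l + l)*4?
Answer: -119203692517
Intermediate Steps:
u(l) = 8*l (u(l) = (2*l)*4 = 8*l)
s(f, M) = 3 (s(f, M) = (4 + 2)/2 = (½)*6 = 3)
I = -23 (I = 3*(-6) - 5 = -18 - 5 = -23)
(-429771 - 359966)*(149356 + (I + u(1)*201)) = (-429771 - 359966)*(149356 + (-23 + (8*1)*201)) = -789737*(149356 + (-23 + 8*201)) = -789737*(149356 + (-23 + 1608)) = -789737*(149356 + 1585) = -789737*150941 = -119203692517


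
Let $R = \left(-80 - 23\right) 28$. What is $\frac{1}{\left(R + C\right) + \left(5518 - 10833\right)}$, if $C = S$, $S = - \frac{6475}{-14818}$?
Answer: $- \frac{14818}{121486307} \approx -0.00012197$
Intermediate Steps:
$S = \frac{6475}{14818}$ ($S = \left(-6475\right) \left(- \frac{1}{14818}\right) = \frac{6475}{14818} \approx 0.43697$)
$C = \frac{6475}{14818} \approx 0.43697$
$R = -2884$ ($R = \left(-103\right) 28 = -2884$)
$\frac{1}{\left(R + C\right) + \left(5518 - 10833\right)} = \frac{1}{\left(-2884 + \frac{6475}{14818}\right) + \left(5518 - 10833\right)} = \frac{1}{- \frac{42728637}{14818} - 5315} = \frac{1}{- \frac{121486307}{14818}} = - \frac{14818}{121486307}$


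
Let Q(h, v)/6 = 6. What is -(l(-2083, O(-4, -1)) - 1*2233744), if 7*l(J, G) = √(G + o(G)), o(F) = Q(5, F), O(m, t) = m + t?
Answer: 2233744 - √31/7 ≈ 2.2337e+6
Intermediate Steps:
Q(h, v) = 36 (Q(h, v) = 6*6 = 36)
o(F) = 36
l(J, G) = √(36 + G)/7 (l(J, G) = √(G + 36)/7 = √(36 + G)/7)
-(l(-2083, O(-4, -1)) - 1*2233744) = -(√(36 + (-4 - 1))/7 - 1*2233744) = -(√(36 - 5)/7 - 2233744) = -(√31/7 - 2233744) = -(-2233744 + √31/7) = 2233744 - √31/7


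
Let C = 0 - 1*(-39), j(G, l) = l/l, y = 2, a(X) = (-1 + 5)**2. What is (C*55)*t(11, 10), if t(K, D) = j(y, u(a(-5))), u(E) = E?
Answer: 2145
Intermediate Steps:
a(X) = 16 (a(X) = 4**2 = 16)
j(G, l) = 1
t(K, D) = 1
C = 39 (C = 0 + 39 = 39)
(C*55)*t(11, 10) = (39*55)*1 = 2145*1 = 2145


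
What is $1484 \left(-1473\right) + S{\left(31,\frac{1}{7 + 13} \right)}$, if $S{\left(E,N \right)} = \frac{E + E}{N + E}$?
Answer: $- \frac{1357462532}{621} \approx -2.1859 \cdot 10^{6}$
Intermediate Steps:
$S{\left(E,N \right)} = \frac{2 E}{E + N}$
$1484 \left(-1473\right) + S{\left(31,\frac{1}{7 + 13} \right)} = 1484 \left(-1473\right) + 2 \cdot 31 \frac{1}{31 + \frac{1}{7 + 13}} = -2185932 + 2 \cdot 31 \frac{1}{31 + \frac{1}{20}} = -2185932 + 2 \cdot 31 \frac{1}{\frac{621}{20}} = -2185932 + 2 \cdot 31 \cdot \frac{20}{621} = -2185932 + \frac{1240}{621} = - \frac{1357462532}{621}$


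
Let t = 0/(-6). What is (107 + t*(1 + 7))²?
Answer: 11449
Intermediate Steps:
t = 0 (t = 0*(-⅙) = 0)
(107 + t*(1 + 7))² = (107 + 0*(1 + 7))² = (107 + 0*8)² = (107 + 0)² = 107² = 11449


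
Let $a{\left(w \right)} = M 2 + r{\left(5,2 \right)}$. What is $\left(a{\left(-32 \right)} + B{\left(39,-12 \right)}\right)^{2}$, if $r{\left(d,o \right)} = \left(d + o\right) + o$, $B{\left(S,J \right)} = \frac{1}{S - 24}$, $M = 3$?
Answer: $\frac{51076}{225} \approx 227.0$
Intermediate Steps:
$B{\left(S,J \right)} = \frac{1}{-24 + S}$
$r{\left(d,o \right)} = d + 2 o$
$a{\left(w \right)} = 15$ ($a{\left(w \right)} = 3 \cdot 2 + \left(5 + 2 \cdot 2\right) = 6 + \left(5 + 4\right) = 6 + 9 = 15$)
$\left(a{\left(-32 \right)} + B{\left(39,-12 \right)}\right)^{2} = \left(15 + \frac{1}{-24 + 39}\right)^{2} = \left(15 + \frac{1}{15}\right)^{2} = \left(\frac{226}{15}\right)^{2} = \frac{51076}{225}$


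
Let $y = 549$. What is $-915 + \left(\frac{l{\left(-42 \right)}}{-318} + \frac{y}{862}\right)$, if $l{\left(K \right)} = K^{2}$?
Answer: $- \frac{42027021}{45686} \approx -919.91$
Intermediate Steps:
$-915 + \left(\frac{l{\left(-42 \right)}}{-318} + \frac{y}{862}\right) = -915 + \left(\frac{\left(-42\right)^{2}}{-318} + \frac{549}{862}\right) = -915 + \left(1764 \left(- \frac{1}{318}\right) + 549 \cdot \frac{1}{862}\right) = -915 + \left(- \frac{294}{53} + \frac{549}{862}\right) = -915 - \frac{224331}{45686} = - \frac{42027021}{45686}$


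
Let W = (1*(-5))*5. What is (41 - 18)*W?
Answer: -575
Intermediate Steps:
W = -25 (W = -5*5 = -25)
(41 - 18)*W = (41 - 18)*(-25) = 23*(-25) = -575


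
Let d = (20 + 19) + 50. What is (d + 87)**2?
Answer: 30976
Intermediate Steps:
d = 89 (d = 39 + 50 = 89)
(d + 87)**2 = (89 + 87)**2 = 176**2 = 30976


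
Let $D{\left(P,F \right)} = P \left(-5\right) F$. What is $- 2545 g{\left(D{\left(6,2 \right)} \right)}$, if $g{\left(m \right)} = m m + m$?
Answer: $-9009300$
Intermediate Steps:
$D{\left(P,F \right)} = - 5 F P$ ($D{\left(P,F \right)} = - 5 P F = - 5 F P$)
$g{\left(m \right)} = m + m^{2}$ ($g{\left(m \right)} = m^{2} + m = m + m^{2}$)
$- 2545 g{\left(D{\left(6,2 \right)} \right)} = - 2545 \left(-5\right) 2 \cdot 6 \left(1 - 10 \cdot 6\right) = - 2545 \left(- 60 \left(1 - 60\right)\right) = - 2545 \left(\left(-60\right) \left(-59\right)\right) = \left(-2545\right) 3540 = -9009300$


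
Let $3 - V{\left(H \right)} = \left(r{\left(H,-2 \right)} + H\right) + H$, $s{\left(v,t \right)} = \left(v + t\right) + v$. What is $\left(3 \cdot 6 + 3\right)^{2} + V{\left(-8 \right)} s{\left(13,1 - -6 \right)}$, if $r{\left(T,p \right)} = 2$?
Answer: $1002$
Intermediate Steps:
$s{\left(v,t \right)} = t + 2 v$ ($s{\left(v,t \right)} = \left(t + v\right) + v = t + 2 v$)
$V{\left(H \right)} = 1 - 2 H$ ($V{\left(H \right)} = 3 - \left(\left(2 + H\right) + H\right) = 3 - \left(2 + 2 H\right) = 1 - 2 H$)
$\left(3 \cdot 6 + 3\right)^{2} + V{\left(-8 \right)} s{\left(13,1 - -6 \right)} = \left(3 \cdot 6 + 3\right)^{2} + \left(1 - -16\right) \left(\left(1 - -6\right) + 2 \cdot 13\right) = \left(18 + 3\right)^{2} + \left(1 + 16\right) \left(\left(1 + 6\right) + 26\right) = 21^{2} + 17 \left(7 + 26\right) = 441 + 17 \cdot 33 = 441 + 561 = 1002$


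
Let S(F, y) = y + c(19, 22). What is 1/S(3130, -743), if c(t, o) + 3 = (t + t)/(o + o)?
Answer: -22/16393 ≈ -0.0013420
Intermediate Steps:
c(t, o) = -3 + t/o (c(t, o) = -3 + (t + t)/(o + o) = -3 + (2*t)/((2*o)) = -3 + (2*t)*(1/(2*o)) = -3 + t/o)
S(F, y) = -47/22 + y (S(F, y) = y + (-3 + 19/22) = y - 47/22 = -47/22 + y)
1/S(3130, -743) = 1/(-47/22 - 743) = 1/(-16393/22) = -22/16393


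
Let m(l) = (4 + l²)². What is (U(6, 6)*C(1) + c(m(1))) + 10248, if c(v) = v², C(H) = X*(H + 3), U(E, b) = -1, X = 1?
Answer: 10869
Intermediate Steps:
C(H) = 3 + H (C(H) = 1*(H + 3) = 1*(3 + H) = 3 + H)
(U(6, 6)*C(1) + c(m(1))) + 10248 = (-(3 + 1) + ((4 + 1²)²)²) + 10248 = (-1*4 + ((4 + 1)²)²) + 10248 = (-4 + (5²)²) + 10248 = (-4 + 25²) + 10248 = (-4 + 625) + 10248 = 621 + 10248 = 10869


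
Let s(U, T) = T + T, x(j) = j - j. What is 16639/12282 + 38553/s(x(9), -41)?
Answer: -118035887/251781 ≈ -468.80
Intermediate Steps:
x(j) = 0
s(U, T) = 2*T
16639/12282 + 38553/s(x(9), -41) = 16639/12282 + 38553/((2*(-41))) = 16639*(1/12282) + 38553/(-82) = 16639/12282 + 38553*(-1/82) = 16639/12282 - 38553/82 = -118035887/251781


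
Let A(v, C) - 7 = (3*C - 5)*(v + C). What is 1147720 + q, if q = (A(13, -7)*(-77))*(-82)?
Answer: 206934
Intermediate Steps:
A(v, C) = 7 + (-5 + 3*C)*(C + v) (A(v, C) = 7 + (3*C - 5)*(v + C) = 7 + (-5 + 3*C)*(C + v))
q = -940786 (q = ((7 - 5*(-7) - 5*13 + 3*(-7)² + 3*(-7)*13)*(-77))*(-82) = ((7 + 35 - 65 + 3*49 - 273)*(-77))*(-82) = ((7 + 35 - 65 + 147 - 273)*(-77))*(-82) = -149*(-77)*(-82) = 11473*(-82) = -940786)
1147720 + q = 1147720 - 940786 = 206934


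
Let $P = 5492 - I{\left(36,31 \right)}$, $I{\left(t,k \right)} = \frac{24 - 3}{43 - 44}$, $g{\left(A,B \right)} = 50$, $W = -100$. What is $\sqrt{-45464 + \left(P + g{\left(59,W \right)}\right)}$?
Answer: $i \sqrt{39901} \approx 199.75 i$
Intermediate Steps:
$I{\left(t,k \right)} = -21$ ($I{\left(t,k \right)} = \frac{21}{-1} = 21 \left(-1\right) = -21$)
$P = 5513$ ($P = 5492 - -21 = 5492 + 21 = 5513$)
$\sqrt{-45464 + \left(P + g{\left(59,W \right)}\right)} = \sqrt{-45464 + \left(5513 + 50\right)} = \sqrt{-45464 + 5563} = \sqrt{-39901} = i \sqrt{39901}$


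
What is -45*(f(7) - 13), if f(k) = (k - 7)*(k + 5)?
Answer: 585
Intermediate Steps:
f(k) = (-7 + k)*(5 + k)
-45*(f(7) - 13) = -45*((-35 + 7**2 - 2*7) - 13) = -45*((-35 + 49 - 14) - 13) = -45*(0 - 13) = -45*(-13) = 585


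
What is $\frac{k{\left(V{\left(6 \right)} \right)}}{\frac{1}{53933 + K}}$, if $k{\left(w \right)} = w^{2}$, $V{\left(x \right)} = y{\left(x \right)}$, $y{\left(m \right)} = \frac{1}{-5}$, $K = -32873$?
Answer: $\frac{4212}{5} \approx 842.4$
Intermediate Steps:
$y{\left(m \right)} = - \frac{1}{5}$
$V{\left(x \right)} = - \frac{1}{5}$
$\frac{k{\left(V{\left(6 \right)} \right)}}{\frac{1}{53933 + K}} = \frac{\left(- \frac{1}{5}\right)^{2}}{\frac{1}{53933 - 32873}} = \frac{1}{25 \cdot \frac{1}{21060}} = \frac{\frac{1}{\frac{1}{21060}}}{25} = \frac{1}{25} \cdot 21060 = \frac{4212}{5}$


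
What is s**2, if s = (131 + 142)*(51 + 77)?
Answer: 1221083136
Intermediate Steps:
s = 34944 (s = 273*128 = 34944)
s**2 = 34944**2 = 1221083136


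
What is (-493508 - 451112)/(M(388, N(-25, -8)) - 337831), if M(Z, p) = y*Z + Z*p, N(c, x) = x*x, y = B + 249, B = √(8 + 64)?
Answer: 22711498660/5201388289 + 733025120*√2/15604164867 ≈ 4.4329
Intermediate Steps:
B = 6*√2 (B = √72 = 6*√2 ≈ 8.4853)
y = 249 + 6*√2 (y = 6*√2 + 249 = 249 + 6*√2 ≈ 257.49)
N(c, x) = x²
M(Z, p) = Z*p + Z*(249 + 6*√2) (M(Z, p) = (249 + 6*√2)*Z + Z*p = Z*(249 + 6*√2) + Z*p = Z*p + Z*(249 + 6*√2))
(-493508 - 451112)/(M(388, N(-25, -8)) - 337831) = (-493508 - 451112)/(388*(249 + (-8)² + 6*√2) - 337831) = -944620/(388*(249 + 64 + 6*√2) - 337831) = -944620/(388*(313 + 6*√2) - 337831) = -944620/((121444 + 2328*√2) - 337831) = -944620/(-216387 + 2328*√2)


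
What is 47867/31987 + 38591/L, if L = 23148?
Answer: 2342435633/740435076 ≈ 3.1636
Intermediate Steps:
47867/31987 + 38591/L = 47867/31987 + 38591/23148 = 2342435633/740435076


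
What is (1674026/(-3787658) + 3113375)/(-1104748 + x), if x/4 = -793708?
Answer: -2948099512931/4052396355910 ≈ -0.72750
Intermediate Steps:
x = -3174832 (x = 4*(-793708) = -3174832)
(1674026/(-3787658) + 3113375)/(-1104748 + x) = (1674026/(-3787658) + 3113375)/(-1104748 - 3174832) = (1674026*(-1/3787658) + 3113375)/(-4279580) = (-837013/1893829 + 3113375)*(-1/4279580) = (5896199025862/1893829)*(-1/4279580) = -2948099512931/4052396355910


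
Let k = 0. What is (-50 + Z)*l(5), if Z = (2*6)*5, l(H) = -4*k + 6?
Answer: 60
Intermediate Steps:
l(H) = 6 (l(H) = -4*0 + 6 = 0 + 6 = 6)
Z = 60 (Z = 12*5 = 60)
(-50 + Z)*l(5) = (-50 + 60)*6 = 10*6 = 60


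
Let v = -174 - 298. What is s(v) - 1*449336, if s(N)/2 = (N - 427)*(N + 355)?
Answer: -238970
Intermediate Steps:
v = -472
s(N) = 2*(-427 + N)*(355 + N) (s(N) = 2*((N - 427)*(N + 355)) = 2*((-427 + N)*(355 + N)) = 2*(-427 + N)*(355 + N))
s(v) - 1*449336 = (-303170 - 144*(-472) + 2*(-472)**2) - 1*449336 = (-303170 + 67968 + 2*222784) - 449336 = (-303170 + 67968 + 445568) - 449336 = 210366 - 449336 = -238970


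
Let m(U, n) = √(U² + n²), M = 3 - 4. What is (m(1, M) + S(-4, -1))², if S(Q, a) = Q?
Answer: (4 - √2)² ≈ 6.6863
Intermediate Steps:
M = -1
(m(1, M) + S(-4, -1))² = (√(1² + (-1)²) - 4)² = (√(1 + 1) - 4)² = (√2 - 4)² = (-4 + √2)²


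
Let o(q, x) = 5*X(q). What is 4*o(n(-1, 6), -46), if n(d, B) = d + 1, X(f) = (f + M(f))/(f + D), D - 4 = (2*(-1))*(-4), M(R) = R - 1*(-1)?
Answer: 5/3 ≈ 1.6667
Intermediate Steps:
M(R) = 1 + R (M(R) = R + 1 = 1 + R)
D = 12 (D = 4 + (2*(-1))*(-4) = 4 - 2*(-4) = 4 + 8 = 12)
X(f) = (1 + 2*f)/(12 + f) (X(f) = (f + (1 + f))/(f + 12) = (1 + 2*f)/(12 + f))
n(d, B) = 1 + d
o(q, x) = 5*(1 + 2*q)/(12 + q) (o(q, x) = 5*((1 + 2*q)/(12 + q)) = 5*(1 + 2*q)/(12 + q))
4*o(n(-1, 6), -46) = 4*(5*(1 + 2*(1 - 1))/(12 + (1 - 1))) = 4*(5*(1 + 2*0)/(12 + 0)) = 4*(5*(1 + 0)/12) = 4*(5*(1/12)*1) = 4*(5/12) = 5/3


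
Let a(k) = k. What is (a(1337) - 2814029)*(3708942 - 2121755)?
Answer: -4464268177404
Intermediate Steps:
(a(1337) - 2814029)*(3708942 - 2121755) = (1337 - 2814029)*(3708942 - 2121755) = -2812692*1587187 = -4464268177404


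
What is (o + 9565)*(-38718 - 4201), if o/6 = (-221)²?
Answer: -12987761509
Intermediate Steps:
o = 293046 (o = 6*(-221)² = 6*48841 = 293046)
(o + 9565)*(-38718 - 4201) = (293046 + 9565)*(-38718 - 4201) = 302611*(-42919) = -12987761509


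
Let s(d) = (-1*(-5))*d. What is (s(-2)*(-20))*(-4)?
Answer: -800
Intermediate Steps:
s(d) = 5*d
(s(-2)*(-20))*(-4) = ((5*(-2))*(-20))*(-4) = -10*(-20)*(-4) = 200*(-4) = -800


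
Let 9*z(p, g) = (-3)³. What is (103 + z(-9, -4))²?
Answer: 10000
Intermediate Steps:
z(p, g) = -3 (z(p, g) = (⅑)*(-3)³ = (⅑)*(-27) = -3)
(103 + z(-9, -4))² = (103 - 3)² = 100² = 10000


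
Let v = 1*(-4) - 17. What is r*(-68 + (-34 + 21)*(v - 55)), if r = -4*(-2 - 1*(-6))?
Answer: -14720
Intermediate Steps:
r = -16 (r = -4*(-2 + 6) = -4*4 = -16)
v = -21 (v = -4 - 17 = -21)
r*(-68 + (-34 + 21)*(v - 55)) = -16*(-68 + (-34 + 21)*(-21 - 55)) = -16*(-68 - 13*(-76)) = -16*(-68 + 988) = -16*920 = -14720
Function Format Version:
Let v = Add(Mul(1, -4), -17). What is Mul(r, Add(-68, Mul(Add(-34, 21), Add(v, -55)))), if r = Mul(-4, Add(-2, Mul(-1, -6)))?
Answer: -14720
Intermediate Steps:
r = -16 (r = Mul(-4, Add(-2, 6)) = Mul(-4, 4) = -16)
v = -21 (v = Add(-4, -17) = -21)
Mul(r, Add(-68, Mul(Add(-34, 21), Add(v, -55)))) = Mul(-16, Add(-68, Mul(Add(-34, 21), Add(-21, -55)))) = Mul(-16, Add(-68, Mul(-13, -76))) = Mul(-16, Add(-68, 988)) = Mul(-16, 920) = -14720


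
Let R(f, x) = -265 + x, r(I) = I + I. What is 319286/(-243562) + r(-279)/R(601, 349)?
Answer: -1232785/154994 ≈ -7.9538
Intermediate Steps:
r(I) = 2*I
319286/(-243562) + r(-279)/R(601, 349) = 319286/(-243562) + (2*(-279))/(-265 + 349) = 319286*(-1/243562) - 558/84 = -14513/11071 - 558*1/84 = -14513/11071 - 93/14 = -1232785/154994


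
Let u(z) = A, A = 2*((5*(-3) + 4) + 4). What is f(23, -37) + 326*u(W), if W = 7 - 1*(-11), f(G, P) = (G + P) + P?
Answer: -4615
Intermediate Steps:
f(G, P) = G + 2*P
W = 18 (W = 7 + 11 = 18)
A = -14 (A = 2*((-15 + 4) + 4) = 2*(-11 + 4) = 2*(-7) = -14)
u(z) = -14
f(23, -37) + 326*u(W) = (23 + 2*(-37)) + 326*(-14) = (23 - 74) - 4564 = -51 - 4564 = -4615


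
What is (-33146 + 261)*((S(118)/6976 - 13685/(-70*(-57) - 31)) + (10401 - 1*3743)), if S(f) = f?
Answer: -3021893709781745/13808992 ≈ -2.1884e+8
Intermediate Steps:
(-33146 + 261)*((S(118)/6976 - 13685/(-70*(-57) - 31)) + (10401 - 1*3743)) = (-33146 + 261)*((118/6976 - 13685/(-70*(-57) - 31)) + (10401 - 1*3743)) = -32885*((118*(1/6976) - 13685/(3990 - 31)) + (10401 - 3743)) = -32885*((59/3488 - 13685/3959) + 6658) = -32885*(-47499699/13808992 + 6658) = -32885*91892769037/13808992 = -3021893709781745/13808992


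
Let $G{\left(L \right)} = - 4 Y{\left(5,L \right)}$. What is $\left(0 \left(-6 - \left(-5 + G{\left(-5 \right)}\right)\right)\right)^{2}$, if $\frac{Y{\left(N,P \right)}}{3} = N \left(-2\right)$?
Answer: $0$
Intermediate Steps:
$Y{\left(N,P \right)} = - 6 N$ ($Y{\left(N,P \right)} = 3 N \left(-2\right) = 3 \left(- 2 N\right) = - 6 N$)
$G{\left(L \right)} = 120$ ($G{\left(L \right)} = - 4 \left(\left(-6\right) 5\right) = \left(-4\right) \left(-30\right) = 120$)
$\left(0 \left(-6 - \left(-5 + G{\left(-5 \right)}\right)\right)\right)^{2} = \left(0 \left(-6 - \left(-5 + 120\right)\right)\right)^{2} = \left(0 \left(-6 - 115\right)\right)^{2} = \left(0 \left(-121\right)\right)^{2} = 0^{2} = 0$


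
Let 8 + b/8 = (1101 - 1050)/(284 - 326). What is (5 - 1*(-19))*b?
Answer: -12384/7 ≈ -1769.1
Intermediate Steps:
b = -516/7 (b = -64 + 8*((1101 - 1050)/(284 - 326)) = -64 + 8*(51/(-42)) = -64 + 8*(51*(-1/42)) = -64 + 8*(-17/14) = -64 - 68/7 = -516/7 ≈ -73.714)
(5 - 1*(-19))*b = (5 - 1*(-19))*(-516/7) = (5 + 19)*(-516/7) = 24*(-516/7) = -12384/7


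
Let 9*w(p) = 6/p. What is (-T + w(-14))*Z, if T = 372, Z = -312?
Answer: 812552/7 ≈ 1.1608e+5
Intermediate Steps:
w(p) = 2/(3*p) (w(p) = (6/p)/9 = 2/(3*p))
(-T + w(-14))*Z = (-1*372 + (⅔)/(-14))*(-312) = (-372 + (⅔)*(-1/14))*(-312) = (-372 - 1/21)*(-312) = -7813/21*(-312) = 812552/7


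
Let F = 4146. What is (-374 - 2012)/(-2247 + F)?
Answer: -2386/1899 ≈ -1.2565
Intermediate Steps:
(-374 - 2012)/(-2247 + F) = (-374 - 2012)/(-2247 + 4146) = -2386/1899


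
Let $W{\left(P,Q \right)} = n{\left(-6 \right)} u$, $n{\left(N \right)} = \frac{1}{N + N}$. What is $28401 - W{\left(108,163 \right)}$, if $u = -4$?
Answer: $\frac{85202}{3} \approx 28401.0$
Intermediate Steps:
$n{\left(N \right)} = \frac{1}{2 N}$
$W{\left(P,Q \right)} = \frac{1}{3}$ ($W{\left(P,Q \right)} = \frac{1}{2 \left(-6\right)} \left(-4\right) = \frac{1}{2} \left(- \frac{1}{6}\right) \left(-4\right) = \left(- \frac{1}{12}\right) \left(-4\right) = \frac{1}{3}$)
$28401 - W{\left(108,163 \right)} = 28401 - \frac{1}{3} = \frac{85202}{3}$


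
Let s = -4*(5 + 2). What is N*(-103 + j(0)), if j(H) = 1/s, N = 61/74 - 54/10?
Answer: 976861/2072 ≈ 471.46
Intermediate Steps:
s = -28 (s = -4*7 = -28)
N = -1693/370 (N = 61*(1/74) - 54*⅒ = 61/74 - 27/5 = -1693/370 ≈ -4.5757)
j(H) = -1/28 (j(H) = 1/(-28) = -1/28)
N*(-103 + j(0)) = -1693*(-103 - 1/28)/370 = -1693/370*(-2885/28) = 976861/2072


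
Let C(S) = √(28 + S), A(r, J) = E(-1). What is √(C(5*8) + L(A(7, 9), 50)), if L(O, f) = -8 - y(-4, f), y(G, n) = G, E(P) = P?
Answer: √(-4 + 2*√17) ≈ 2.0606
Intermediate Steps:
A(r, J) = -1
L(O, f) = -4 (L(O, f) = -8 - 1*(-4) = -8 + 4 = -4)
√(C(5*8) + L(A(7, 9), 50)) = √(√(28 + 5*8) - 4) = √(√(28 + 40) - 4) = √(√68 - 4) = √(2*√17 - 4) = √(-4 + 2*√17)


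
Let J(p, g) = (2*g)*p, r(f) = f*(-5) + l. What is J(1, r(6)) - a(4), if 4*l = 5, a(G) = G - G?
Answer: -115/2 ≈ -57.500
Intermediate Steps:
a(G) = 0
l = 5/4 (l = (¼)*5 = 5/4 ≈ 1.2500)
r(f) = 5/4 - 5*f (r(f) = f*(-5) + 5/4 = -5*f + 5/4 = 5/4 - 5*f)
J(p, g) = 2*g*p
J(1, r(6)) - a(4) = 2*(5/4 - 5*6)*1 - 1*0 = 2*(5/4 - 30)*1 + 0 = 2*(-115/4)*1 + 0 = -115/2 + 0 = -115/2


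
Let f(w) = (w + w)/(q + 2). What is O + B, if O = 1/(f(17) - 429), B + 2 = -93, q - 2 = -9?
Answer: -207010/2179 ≈ -95.002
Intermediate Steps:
q = -7 (q = 2 - 9 = -7)
f(w) = -2*w/5 (f(w) = (w + w)/(-7 + 2) = (2*w)/(-5) = (2*w)*(-⅕) = -2*w/5)
B = -95 (B = -2 - 93 = -95)
O = -5/2179 (O = 1/(-⅖*17 - 429) = 1/(-34/5 - 429) = 1/(-2179/5) = -5/2179 ≈ -0.0022946)
O + B = -5/2179 - 95 = -207010/2179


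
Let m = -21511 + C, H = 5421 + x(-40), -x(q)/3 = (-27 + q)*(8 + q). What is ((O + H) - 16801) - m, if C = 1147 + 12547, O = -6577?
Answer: -16572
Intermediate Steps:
x(q) = -3*(-27 + q)*(8 + q)
C = 13694
H = -1011 (H = 5421 + (648 - 3*(-40)**2 + 57*(-40)) = 5421 + (648 - 3*1600 - 2280) = 5421 + (648 - 4800 - 2280) = 5421 - 6432 = -1011)
m = -7817 (m = -21511 + 13694 = -7817)
((O + H) - 16801) - m = ((-6577 - 1011) - 16801) - 1*(-7817) = (-7588 - 16801) + 7817 = -24389 + 7817 = -16572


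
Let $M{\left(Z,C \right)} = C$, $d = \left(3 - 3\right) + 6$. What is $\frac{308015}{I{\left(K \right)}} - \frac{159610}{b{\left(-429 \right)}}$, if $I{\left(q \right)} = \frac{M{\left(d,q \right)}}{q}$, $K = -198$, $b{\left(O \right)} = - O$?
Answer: $\frac{11998075}{39} \approx 3.0764 \cdot 10^{5}$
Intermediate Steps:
$d = 6$ ($d = 0 + 6 = 6$)
$I{\left(q \right)} = 1$ ($I{\left(q \right)} = \frac{q}{q} = 1$)
$\frac{308015}{I{\left(K \right)}} - \frac{159610}{b{\left(-429 \right)}} = \frac{308015}{1} - \frac{159610}{\left(-1\right) \left(-429\right)} = 308015 \cdot 1 - \frac{159610}{429} = 308015 - \frac{14510}{39} = \frac{11998075}{39}$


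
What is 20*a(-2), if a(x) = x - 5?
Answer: -140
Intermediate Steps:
a(x) = -5 + x
20*a(-2) = 20*(-5 - 2) = 20*(-7) = -140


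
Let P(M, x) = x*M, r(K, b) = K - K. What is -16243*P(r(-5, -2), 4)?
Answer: 0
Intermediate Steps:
r(K, b) = 0
P(M, x) = M*x
-16243*P(r(-5, -2), 4) = -0*4 = -16243*0 = 0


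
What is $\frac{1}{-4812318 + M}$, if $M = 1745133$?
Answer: $- \frac{1}{3067185} \approx -3.2603 \cdot 10^{-7}$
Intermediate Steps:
$\frac{1}{-4812318 + M} = \frac{1}{-4812318 + 1745133} = \frac{1}{-3067185} = - \frac{1}{3067185}$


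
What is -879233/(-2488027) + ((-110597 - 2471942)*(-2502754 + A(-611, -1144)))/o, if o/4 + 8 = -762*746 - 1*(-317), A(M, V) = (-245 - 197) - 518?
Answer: -8043714469125448283/2827110247722 ≈ -2.8452e+6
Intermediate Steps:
A(M, V) = -960 (A(M, V) = -442 - 518 = -960)
o = -2272572 (o = -32 + 4*(-762*746 - 1*(-317)) = -32 + 4*(-568452 + 317) = -32 + 4*(-568135) = -32 - 2272540 = -2272572)
-879233/(-2488027) + ((-110597 - 2471942)*(-2502754 + A(-611, -1144)))/o = -879233/(-2488027) + ((-110597 - 2471942)*(-2502754 - 960))/(-2272572) = -879233*(-1/2488027) - 2582539*(-2503714)*(-1/2272572) = 879233/2488027 + 6465939049846*(-1/2272572) = 879233/2488027 - 3232969524923/1136286 = -8043714469125448283/2827110247722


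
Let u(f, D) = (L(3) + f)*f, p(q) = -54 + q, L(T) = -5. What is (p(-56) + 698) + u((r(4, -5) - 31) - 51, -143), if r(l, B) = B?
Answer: 8592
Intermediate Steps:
u(f, D) = f*(-5 + f) (u(f, D) = (-5 + f)*f = f*(-5 + f))
(p(-56) + 698) + u((r(4, -5) - 31) - 51, -143) = ((-54 - 56) + 698) + ((-5 - 31) - 51)*(-5 + ((-5 - 31) - 51)) = (-110 + 698) + (-36 - 51)*(-5 + (-36 - 51)) = 588 - 87*(-5 - 87) = 588 - 87*(-92) = 588 + 8004 = 8592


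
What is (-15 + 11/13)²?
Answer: 33856/169 ≈ 200.33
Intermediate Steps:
(-15 + 11/13)² = (-184/13)² = 33856/169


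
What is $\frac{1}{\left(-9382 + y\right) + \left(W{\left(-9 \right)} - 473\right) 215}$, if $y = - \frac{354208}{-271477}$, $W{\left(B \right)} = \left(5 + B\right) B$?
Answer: $- \frac{271477}{28053264541} \approx -9.6772 \cdot 10^{-6}$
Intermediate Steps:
$W{\left(B \right)} = B \left(5 + B\right)$
$y = \frac{354208}{271477}$ ($y = \left(-354208\right) \left(- \frac{1}{271477}\right) = \frac{354208}{271477} \approx 1.3047$)
$\frac{1}{\left(-9382 + y\right) + \left(W{\left(-9 \right)} - 473\right) 215} = \frac{1}{\left(-9382 + \frac{354208}{271477}\right) + \left(- 9 \left(5 - 9\right) - 473\right) 215} = \frac{1}{- \frac{2546643006}{271477} + \left(\left(-9\right) \left(-4\right) - 473\right) 215} = \frac{1}{- \frac{2546643006}{271477} + \left(36 - 473\right) 215} = \frac{1}{- \frac{2546643006}{271477} - 93955} = \frac{1}{- \frac{28053264541}{271477}} = - \frac{271477}{28053264541}$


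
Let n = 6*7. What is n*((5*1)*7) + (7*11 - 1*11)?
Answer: 1536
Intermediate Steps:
n = 42
n*((5*1)*7) + (7*11 - 1*11) = 42*((5*1)*7) + (7*11 - 1*11) = 42*(5*7) + (77 - 11) = 42*35 + 66 = 1470 + 66 = 1536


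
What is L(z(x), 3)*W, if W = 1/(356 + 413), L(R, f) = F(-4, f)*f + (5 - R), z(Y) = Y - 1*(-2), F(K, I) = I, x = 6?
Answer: 6/769 ≈ 0.0078023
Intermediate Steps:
z(Y) = 2 + Y (z(Y) = Y + 2 = 2 + Y)
L(R, f) = 5 + f² - R (L(R, f) = f*f + (5 - R) = f² + (5 - R) = 5 + f² - R)
W = 1/769 ≈ 0.0013004
L(z(x), 3)*W = (5 + 3² - (2 + 6))*(1/769) = (5 + 9 - 1*8)*(1/769) = (5 + 9 - 8)*(1/769) = 6*(1/769) = 6/769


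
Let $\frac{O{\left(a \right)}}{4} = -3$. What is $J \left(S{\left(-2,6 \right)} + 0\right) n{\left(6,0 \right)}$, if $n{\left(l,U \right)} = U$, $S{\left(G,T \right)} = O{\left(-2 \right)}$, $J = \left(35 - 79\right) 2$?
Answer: $0$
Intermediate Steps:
$J = -88$ ($J = \left(-44\right) 2 = -88$)
$O{\left(a \right)} = -12$ ($O{\left(a \right)} = 4 \left(-3\right) = -12$)
$S{\left(G,T \right)} = -12$
$J \left(S{\left(-2,6 \right)} + 0\right) n{\left(6,0 \right)} = - 88 \left(-12 + 0\right) 0 = - 88 \left(\left(-12\right) 0\right) = \left(-88\right) 0 = 0$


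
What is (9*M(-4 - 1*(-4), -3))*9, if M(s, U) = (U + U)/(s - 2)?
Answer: 243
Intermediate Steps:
M(s, U) = 2*U/(-2 + s) (M(s, U) = (2*U)/(-2 + s) = 2*U/(-2 + s))
(9*M(-4 - 1*(-4), -3))*9 = (9*(2*(-3)/(-2 + (-4 - 1*(-4)))))*9 = (9*(2*(-3)/(-2 + (-4 + 4))))*9 = (9*(2*(-3)/(-2 + 0)))*9 = (9*(2*(-3)/(-2)))*9 = (9*(2*(-3)*(-1/2)))*9 = (9*3)*9 = 27*9 = 243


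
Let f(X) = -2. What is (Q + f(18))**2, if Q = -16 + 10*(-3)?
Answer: 2304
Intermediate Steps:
Q = -46 (Q = -16 - 30 = -46)
(Q + f(18))**2 = (-46 - 2)**2 = (-48)**2 = 2304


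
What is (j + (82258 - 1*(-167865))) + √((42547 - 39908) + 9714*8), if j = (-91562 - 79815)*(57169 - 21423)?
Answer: -6125792119 + √80351 ≈ -6.1258e+9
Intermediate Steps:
j = -6126042242 (j = -171377*35746 = -6126042242)
(j + (82258 - 1*(-167865))) + √((42547 - 39908) + 9714*8) = (-6126042242 + (82258 - 1*(-167865))) + √((42547 - 39908) + 9714*8) = (-6126042242 + (82258 + 167865)) + √(2639 + 77712) = (-6126042242 + 250123) + √80351 = -6125792119 + √80351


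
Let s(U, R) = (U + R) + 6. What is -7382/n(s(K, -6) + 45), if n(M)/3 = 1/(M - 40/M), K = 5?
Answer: -605324/5 ≈ -1.2106e+5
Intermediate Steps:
s(U, R) = 6 + R + U (s(U, R) = (R + U) + 6 = 6 + R + U)
n(M) = 3/(M - 40/M)
-7382/n(s(K, -6) + 45) = -7382*(-40 + ((6 - 6 + 5) + 45)**2)/(3*((6 - 6 + 5) + 45)) = -7382*(-40 + (5 + 45)**2)/(3*(5 + 45)) = -7382/(3*50/(-40 + 50**2)) = -7382/(3*50/(-40 + 2500)) = -7382/(3*50/2460) = -7382/(3*50*(1/2460)) = -7382/5/82 = -7382*82/5 = -605324/5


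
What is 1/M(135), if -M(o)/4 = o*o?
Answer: -1/72900 ≈ -1.3717e-5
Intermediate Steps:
M(o) = -4*o**2 (M(o) = -4*o*o = -4*o**2)
1/M(135) = 1/(-4*135**2) = 1/(-4*18225) = 1/(-72900) = -1/72900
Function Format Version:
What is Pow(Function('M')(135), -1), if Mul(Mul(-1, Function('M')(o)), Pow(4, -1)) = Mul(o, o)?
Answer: Rational(-1, 72900) ≈ -1.3717e-5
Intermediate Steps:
Function('M')(o) = Mul(-4, Pow(o, 2)) (Function('M')(o) = Mul(-4, Mul(o, o)) = Mul(-4, Pow(o, 2)))
Pow(Function('M')(135), -1) = Pow(Mul(-4, Pow(135, 2)), -1) = Pow(Mul(-4, 18225), -1) = Pow(-72900, -1) = Rational(-1, 72900)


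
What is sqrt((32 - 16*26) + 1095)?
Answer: 3*sqrt(79) ≈ 26.665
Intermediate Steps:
sqrt((32 - 16*26) + 1095) = sqrt((32 - 416) + 1095) = sqrt(-384 + 1095) = sqrt(711) = 3*sqrt(79)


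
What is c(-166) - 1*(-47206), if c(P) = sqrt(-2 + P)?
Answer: 47206 + 2*I*sqrt(42) ≈ 47206.0 + 12.961*I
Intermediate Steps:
c(-166) - 1*(-47206) = sqrt(-2 - 166) - 1*(-47206) = sqrt(-168) + 47206 = 2*I*sqrt(42) + 47206 = 47206 + 2*I*sqrt(42)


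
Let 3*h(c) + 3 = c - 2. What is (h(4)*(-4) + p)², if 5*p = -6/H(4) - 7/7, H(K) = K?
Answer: 25/36 ≈ 0.69444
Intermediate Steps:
h(c) = -5/3 + c/3 (h(c) = -1 + (c - 2)/3 = -1 + (-2 + c)/3 = -1 + (-⅔ + c/3) = -5/3 + c/3)
p = -½ (p = (-6/4 - 7/7)/5 = (-6*¼ - 7*⅐)/5 = (-3/2 - 1)/5 = (⅕)*(-5/2) = -½ ≈ -0.50000)
(h(4)*(-4) + p)² = ((-5/3 + (⅓)*4)*(-4) - ½)² = ((-5/3 + 4/3)*(-4) - ½)² = (-⅓*(-4) - ½)² = (4/3 - ½)² = (⅚)² = 25/36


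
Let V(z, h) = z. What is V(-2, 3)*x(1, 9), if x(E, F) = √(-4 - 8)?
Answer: -4*I*√3 ≈ -6.9282*I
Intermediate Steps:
x(E, F) = 2*I*√3 (x(E, F) = √(-12) = 2*I*√3)
V(-2, 3)*x(1, 9) = -4*I*√3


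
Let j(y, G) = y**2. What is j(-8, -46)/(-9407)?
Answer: -64/9407 ≈ -0.0068034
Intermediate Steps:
j(-8, -46)/(-9407) = (-8)**2/(-9407) = 64*(-1/9407) = -64/9407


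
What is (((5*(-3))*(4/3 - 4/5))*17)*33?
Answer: -4488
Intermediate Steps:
(((5*(-3))*(4/3 - 4/5))*17)*33 = (-15*(4*(1/3) - 4*1/5)*17)*33 = (-15*(4/3 - 4/5)*17)*33 = (-15*8/15*17)*33 = -8*17*33 = -136*33 = -4488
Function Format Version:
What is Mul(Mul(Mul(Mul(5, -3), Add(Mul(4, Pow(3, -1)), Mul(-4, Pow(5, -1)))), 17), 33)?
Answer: -4488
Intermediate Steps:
Mul(Mul(Mul(Mul(5, -3), Add(Mul(4, Pow(3, -1)), Mul(-4, Pow(5, -1)))), 17), 33) = Mul(Mul(Mul(-15, Add(Mul(4, Rational(1, 3)), Mul(-4, Rational(1, 5)))), 17), 33) = Mul(Mul(Mul(-15, Add(Rational(4, 3), Rational(-4, 5))), 17), 33) = Mul(Mul(Mul(-15, Rational(8, 15)), 17), 33) = Mul(Mul(-8, 17), 33) = Mul(-136, 33) = -4488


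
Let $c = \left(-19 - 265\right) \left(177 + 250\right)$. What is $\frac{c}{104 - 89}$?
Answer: $- \frac{121268}{15} \approx -8084.5$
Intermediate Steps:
$c = -121268$ ($c = \left(-284\right) 427 = -121268$)
$\frac{c}{104 - 89} = - \frac{121268}{104 - 89} = - \frac{121268}{15}$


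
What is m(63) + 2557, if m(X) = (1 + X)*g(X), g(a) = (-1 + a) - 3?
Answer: 6333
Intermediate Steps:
g(a) = -4 + a
m(X) = (1 + X)*(-4 + X)
m(63) + 2557 = (1 + 63)*(-4 + 63) + 2557 = 64*59 + 2557 = 3776 + 2557 = 6333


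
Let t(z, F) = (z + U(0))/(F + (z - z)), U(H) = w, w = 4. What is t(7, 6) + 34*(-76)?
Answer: -15493/6 ≈ -2582.2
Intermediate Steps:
U(H) = 4
t(z, F) = (4 + z)/F (t(z, F) = (z + 4)/(F + (z - z)) = (4 + z)/(F + 0) = (4 + z)/F)
t(7, 6) + 34*(-76) = (4 + 7)/6 + 34*(-76) = (⅙)*11 - 2584 = 11/6 - 2584 = -15493/6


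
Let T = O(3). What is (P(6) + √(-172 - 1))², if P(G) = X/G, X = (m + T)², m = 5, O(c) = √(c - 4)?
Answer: ((5 + I)² + 6*I*√173)²/36 ≈ -203.62 + 118.56*I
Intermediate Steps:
O(c) = √(-4 + c)
T = I (T = √(-4 + 3) = √(-1) = I ≈ 1.0*I)
X = (5 + I)² ≈ 24.0 + 10.0*I
P(G) = (5 + I)²/G
(P(6) + √(-172 - 1))² = ((5 + I)²/6 + √(-172 - 1))² = ((5 + I)²/6 + √(-173))² = ((5 + I)²/6 + I*√173)²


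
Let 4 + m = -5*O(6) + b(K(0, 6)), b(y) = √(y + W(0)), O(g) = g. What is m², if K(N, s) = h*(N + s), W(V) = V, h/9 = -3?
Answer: 994 - 612*I*√2 ≈ 994.0 - 865.5*I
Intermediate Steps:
h = -27 (h = 9*(-3) = -27)
K(N, s) = -27*N - 27*s (K(N, s) = -27*(N + s) = -27*N - 27*s)
b(y) = √y (b(y) = √(y + 0) = √y)
m = -34 + 9*I*√2 (m = -4 + (-5*6 + √(-27*0 - 27*6)) = -4 + (-30 + √(0 - 162)) = -4 + (-30 + √(-162)) = -4 + (-30 + 9*I*√2) = -34 + 9*I*√2 ≈ -34.0 + 12.728*I)
m² = (-34 + 9*I*√2)²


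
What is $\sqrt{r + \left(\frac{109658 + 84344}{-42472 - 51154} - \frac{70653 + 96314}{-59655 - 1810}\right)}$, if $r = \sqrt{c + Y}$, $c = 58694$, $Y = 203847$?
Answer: $\frac{\sqrt{31566859012713330 + 48989388066766225 \sqrt{262541}}}{221335465} \approx 22.65$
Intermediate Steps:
$r = \sqrt{262541}$ ($r = \sqrt{58694 + 203847} = \sqrt{262541} \approx 512.39$)
$\sqrt{r + \left(\frac{109658 + 84344}{-42472 - 51154} - \frac{70653 + 96314}{-59655 - 1810}\right)} = \sqrt{\sqrt{262541} + \left(\frac{109658 + 84344}{-42472 - 51154} - \frac{70653 + 96314}{-59655 - 1810}\right)} = \sqrt{\sqrt{262541} + \left(\frac{194002}{-93626} - \frac{166967}{-61465}\right)} = \sqrt{\sqrt{262541} + \left(194002 \left(- \frac{1}{93626}\right) - 166967 \left(- \frac{1}{61465}\right)\right)} = \sqrt{\sqrt{262541} - - \frac{1854059706}{2877361045}} = \sqrt{\sqrt{262541} + \left(- \frac{97001}{46813} + \frac{166967}{61465}\right)} = \sqrt{\sqrt{262541} + \frac{1854059706}{2877361045}} = \sqrt{\frac{1854059706}{2877361045} + \sqrt{262541}}$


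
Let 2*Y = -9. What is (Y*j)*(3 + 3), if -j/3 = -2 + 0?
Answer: -162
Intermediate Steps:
Y = -9/2 (Y = (1/2)*(-9) = -9/2 ≈ -4.5000)
j = 6 (j = -3*(-2 + 0) = -3*(-2) = 6)
(Y*j)*(3 + 3) = (-9/2*6)*(3 + 3) = -27*6 = -162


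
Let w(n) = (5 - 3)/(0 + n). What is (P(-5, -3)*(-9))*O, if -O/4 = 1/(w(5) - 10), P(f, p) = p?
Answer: 45/4 ≈ 11.250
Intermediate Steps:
w(n) = 2/n
O = 5/12 (O = -4/(2/5 - 10) = -4/(2*(⅕) - 10) = -4/(⅖ - 10) = -4/(-48/5) = -4*(-5/48) = 5/12 ≈ 0.41667)
(P(-5, -3)*(-9))*O = -3*(-9)*(5/12) = 27*(5/12) = 45/4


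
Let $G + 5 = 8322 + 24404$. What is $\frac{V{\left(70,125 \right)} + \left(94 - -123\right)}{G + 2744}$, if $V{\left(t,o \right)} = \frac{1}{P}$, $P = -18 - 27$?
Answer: $\frac{9764}{1595925} \approx 0.0061181$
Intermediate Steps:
$P = -45$
$V{\left(t,o \right)} = - \frac{1}{45}$ ($V{\left(t,o \right)} = \frac{1}{-45} = - \frac{1}{45}$)
$G = 32721$ ($G = -5 + \left(8322 + 24404\right) = -5 + 32726 = 32721$)
$\frac{V{\left(70,125 \right)} + \left(94 - -123\right)}{G + 2744} = \frac{- \frac{1}{45} + \left(94 - -123\right)}{32721 + 2744} = \frac{- \frac{1}{45} + \left(94 + 123\right)}{35465} = \left(- \frac{1}{45} + 217\right) \frac{1}{35465} = \frac{9764}{45} \cdot \frac{1}{35465} = \frac{9764}{1595925}$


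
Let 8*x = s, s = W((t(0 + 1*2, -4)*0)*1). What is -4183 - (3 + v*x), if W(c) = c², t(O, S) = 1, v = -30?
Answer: -4186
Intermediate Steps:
s = 0 (s = ((1*0)*1)² = (0*1)² = 0² = 0)
x = 0 (x = (⅛)*0 = 0)
-4183 - (3 + v*x) = -4183 - (3 - 30*0) = -4183 - (3 + 0) = -4183 - 1*3 = -4183 - 3 = -4186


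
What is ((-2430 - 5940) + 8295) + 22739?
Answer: 22664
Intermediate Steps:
((-2430 - 5940) + 8295) + 22739 = (-8370 + 8295) + 22739 = -75 + 22739 = 22664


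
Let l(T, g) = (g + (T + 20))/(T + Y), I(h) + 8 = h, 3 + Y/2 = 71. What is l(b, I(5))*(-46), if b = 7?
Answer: -1104/143 ≈ -7.7203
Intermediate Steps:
Y = 136 (Y = -6 + 2*71 = -6 + 142 = 136)
I(h) = -8 + h
l(T, g) = (20 + T + g)/(136 + T) (l(T, g) = (g + (T + 20))/(T + 136) = (g + (20 + T))/(136 + T) = (20 + T + g)/(136 + T))
l(b, I(5))*(-46) = ((20 + 7 + (-8 + 5))/(136 + 7))*(-46) = ((20 + 7 - 3)/143)*(-46) = ((1/143)*24)*(-46) = (24/143)*(-46) = -1104/143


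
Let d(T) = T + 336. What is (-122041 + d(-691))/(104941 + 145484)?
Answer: -122396/250425 ≈ -0.48875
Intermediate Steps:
d(T) = 336 + T
(-122041 + d(-691))/(104941 + 145484) = (-122041 + (336 - 691))/(104941 + 145484) = (-122041 - 355)/250425 = -122396*1/250425 = -122396/250425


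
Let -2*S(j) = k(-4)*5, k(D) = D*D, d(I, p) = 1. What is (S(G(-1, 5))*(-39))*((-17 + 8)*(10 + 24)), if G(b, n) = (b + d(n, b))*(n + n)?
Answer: -477360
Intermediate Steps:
k(D) = D²
G(b, n) = 2*n*(1 + b) (G(b, n) = (b + 1)*(n + n) = (1 + b)*(2*n) = 2*n*(1 + b))
S(j) = -40 (S(j) = -(-4)²*5/2 = -8*5 = -½*80 = -40)
(S(G(-1, 5))*(-39))*((-17 + 8)*(10 + 24)) = (-40*(-39))*((-17 + 8)*(10 + 24)) = 1560*(-9*34) = 1560*(-306) = -477360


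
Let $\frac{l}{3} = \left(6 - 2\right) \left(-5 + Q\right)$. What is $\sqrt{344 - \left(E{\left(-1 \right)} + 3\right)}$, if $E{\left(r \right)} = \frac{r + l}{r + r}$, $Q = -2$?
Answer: $\frac{\sqrt{1194}}{2} \approx 17.277$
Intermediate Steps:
$l = -84$ ($l = 3 \left(6 - 2\right) \left(-5 - 2\right) = 3 \cdot 4 \left(-7\right) = 3 \left(-28\right) = -84$)
$E{\left(r \right)} = \frac{-84 + r}{2 r}$ ($E{\left(r \right)} = \frac{r - 84}{r + r} = \frac{-84 + r}{2 r}$)
$\sqrt{344 - \left(E{\left(-1 \right)} + 3\right)} = \sqrt{344 - \left(\frac{-84 - 1}{2 \left(-1\right)} + 3\right)} = \sqrt{344 - \left(\frac{1}{2} \left(-1\right) \left(-85\right) + 3\right)} = \sqrt{344 - \left(\frac{85}{2} + 3\right)} = \sqrt{344 - \frac{91}{2}} = \sqrt{\frac{597}{2}} = \frac{\sqrt{1194}}{2}$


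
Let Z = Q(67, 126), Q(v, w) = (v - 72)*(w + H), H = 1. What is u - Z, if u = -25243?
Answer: -24608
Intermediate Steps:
Q(v, w) = (1 + w)*(-72 + v) (Q(v, w) = (v - 72)*(w + 1) = (-72 + v)*(1 + w) = (1 + w)*(-72 + v))
Z = -635 (Z = -72 + 67 - 72*126 + 67*126 = -72 + 67 - 9072 + 8442 = -635)
u - Z = -25243 - 1*(-635) = -25243 + 635 = -24608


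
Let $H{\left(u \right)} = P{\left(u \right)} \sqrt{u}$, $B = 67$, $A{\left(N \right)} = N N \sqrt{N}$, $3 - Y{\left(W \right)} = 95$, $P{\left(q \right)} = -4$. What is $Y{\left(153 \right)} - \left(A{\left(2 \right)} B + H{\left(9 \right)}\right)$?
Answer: $-80 - 268 \sqrt{2} \approx -459.01$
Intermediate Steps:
$Y{\left(W \right)} = -92$ ($Y{\left(W \right)} = 3 - 95 = -92$)
$A{\left(N \right)} = N^{\frac{5}{2}}$ ($A{\left(N \right)} = N^{2} \sqrt{N} = N^{\frac{5}{2}}$)
$H{\left(u \right)} = - 4 \sqrt{u}$
$Y{\left(153 \right)} - \left(A{\left(2 \right)} B + H{\left(9 \right)}\right) = -92 - \left(2^{\frac{5}{2}} \cdot 67 - 4 \sqrt{9}\right) = -92 - \left(4 \sqrt{2} \cdot 67 - 12\right) = -92 - \left(268 \sqrt{2} - 12\right) = -92 - \left(-12 + 268 \sqrt{2}\right) = -92 + \left(12 - 268 \sqrt{2}\right) = -80 - 268 \sqrt{2}$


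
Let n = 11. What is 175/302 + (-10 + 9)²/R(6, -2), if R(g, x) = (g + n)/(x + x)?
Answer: 1767/5134 ≈ 0.34418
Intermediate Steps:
R(g, x) = (11 + g)/(2*x) (R(g, x) = (g + 11)/(x + x) = (11 + g)/((2*x)) = (11 + g)*(1/(2*x)) = (11 + g)/(2*x))
175/302 + (-10 + 9)²/R(6, -2) = 175/302 + (-10 + 9)²/(((½)*(11 + 6)/(-2))) = 175*(1/302) + (-1)²/(((½)*(-½)*17)) = 175/302 + 1/(-17/4) = 175/302 + 1*(-4/17) = 175/302 - 4/17 = 1767/5134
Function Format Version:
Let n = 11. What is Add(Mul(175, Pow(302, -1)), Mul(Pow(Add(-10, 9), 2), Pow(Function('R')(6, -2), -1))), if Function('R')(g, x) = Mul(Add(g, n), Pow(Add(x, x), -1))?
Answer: Rational(1767, 5134) ≈ 0.34418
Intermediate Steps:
Function('R')(g, x) = Mul(Rational(1, 2), Pow(x, -1), Add(11, g)) (Function('R')(g, x) = Mul(Add(g, 11), Pow(Add(x, x), -1)) = Mul(Add(11, g), Pow(Mul(2, x), -1)) = Mul(Add(11, g), Mul(Rational(1, 2), Pow(x, -1))) = Mul(Rational(1, 2), Pow(x, -1), Add(11, g)))
Add(Mul(175, Pow(302, -1)), Mul(Pow(Add(-10, 9), 2), Pow(Function('R')(6, -2), -1))) = Add(Mul(175, Pow(302, -1)), Mul(Pow(Add(-10, 9), 2), Pow(Mul(Rational(1, 2), Pow(-2, -1), Add(11, 6)), -1))) = Add(Mul(175, Rational(1, 302)), Mul(Pow(-1, 2), Pow(Mul(Rational(1, 2), Rational(-1, 2), 17), -1))) = Add(Rational(175, 302), Mul(1, Pow(Rational(-17, 4), -1))) = Add(Rational(175, 302), Mul(1, Rational(-4, 17))) = Add(Rational(175, 302), Rational(-4, 17)) = Rational(1767, 5134)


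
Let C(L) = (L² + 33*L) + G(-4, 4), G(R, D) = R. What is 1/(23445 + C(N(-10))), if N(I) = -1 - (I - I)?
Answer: 1/23409 ≈ 4.2719e-5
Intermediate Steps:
N(I) = -1 (N(I) = -1 - 1*0 = -1 + 0 = -1)
C(L) = -4 + L² + 33*L (C(L) = (L² + 33*L) - 4 = -4 + L² + 33*L)
1/(23445 + C(N(-10))) = 1/(23445 + (-4 + (-1)² + 33*(-1))) = 1/(23445 + (-4 + 1 - 33)) = 1/(23445 - 36) = 1/23409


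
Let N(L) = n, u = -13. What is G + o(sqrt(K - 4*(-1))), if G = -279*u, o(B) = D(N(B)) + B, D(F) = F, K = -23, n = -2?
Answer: 3625 + I*sqrt(19) ≈ 3625.0 + 4.3589*I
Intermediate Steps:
N(L) = -2
o(B) = -2 + B
G = 3627 (G = -279*(-13) = 3627)
G + o(sqrt(K - 4*(-1))) = 3627 + (-2 + sqrt(-23 - 4*(-1))) = 3627 + (-2 + sqrt(-23 + 4)) = 3627 + (-2 + sqrt(-19)) = 3627 + (-2 + I*sqrt(19)) = 3625 + I*sqrt(19)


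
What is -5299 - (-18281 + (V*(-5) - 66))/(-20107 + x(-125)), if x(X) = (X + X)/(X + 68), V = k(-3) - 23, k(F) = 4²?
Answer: -6072897635/1145849 ≈ -5299.9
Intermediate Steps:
k(F) = 16
V = -7 (V = 16 - 23 = -7)
x(X) = 2*X/(68 + X) (x(X) = (2*X)/(68 + X) = 2*X/(68 + X))
-5299 - (-18281 + (V*(-5) - 66))/(-20107 + x(-125)) = -5299 - (-18281 + (-7*(-5) - 66))/(-20107 + 2*(-125)/(68 - 125)) = -5299 - (-18281 + (35 - 66))/(-20107 + 2*(-125)/(-57)) = -5299 - (-18281 - 31)/(-20107 + 2*(-125)*(-1/57)) = -5299 - (-18312)/(-20107 + 250/57) = -5299 - (-18312)/(-1145849/57) = -5299 - (-18312)*(-57)/1145849 = -5299 - 1*1043784/1145849 = -5299 - 1043784/1145849 = -6072897635/1145849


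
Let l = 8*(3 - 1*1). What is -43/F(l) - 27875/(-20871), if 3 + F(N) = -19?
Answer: 1510703/459162 ≈ 3.2901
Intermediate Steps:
l = 16 (l = 8*(3 - 1) = 8*2 = 16)
F(N) = -22 (F(N) = -3 - 19 = -22)
-43/F(l) - 27875/(-20871) = -43/(-22) - 27875/(-20871) = -43*(-1/22) - 27875*(-1/20871) = 43/22 + 27875/20871 = 1510703/459162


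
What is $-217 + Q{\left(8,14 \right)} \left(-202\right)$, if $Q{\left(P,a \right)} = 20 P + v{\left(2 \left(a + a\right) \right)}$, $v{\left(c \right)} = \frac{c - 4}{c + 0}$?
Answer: $- \frac{229072}{7} \approx -32725.0$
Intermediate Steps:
$v{\left(c \right)} = \frac{-4 + c}{c}$
$Q{\left(P,a \right)} = 20 P + \frac{-4 + 4 a}{4 a}$ ($Q{\left(P,a \right)} = 20 P + \frac{-4 + 2 \left(a + a\right)}{2 \left(a + a\right)} = 20 P + \frac{-4 + 2 \cdot 2 a}{2 \cdot 2 a} = 20 P + \frac{-4 + 4 a}{4 a}$)
$-217 + Q{\left(8,14 \right)} \left(-202\right) = -217 + \left(1 - \frac{1}{14} + 20 \cdot 8\right) \left(-202\right) = -217 + \left(1 - \frac{1}{14} + 160\right) \left(-202\right) = -217 + \frac{2253}{14} \left(-202\right) = -217 - \frac{227553}{7} = - \frac{229072}{7}$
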